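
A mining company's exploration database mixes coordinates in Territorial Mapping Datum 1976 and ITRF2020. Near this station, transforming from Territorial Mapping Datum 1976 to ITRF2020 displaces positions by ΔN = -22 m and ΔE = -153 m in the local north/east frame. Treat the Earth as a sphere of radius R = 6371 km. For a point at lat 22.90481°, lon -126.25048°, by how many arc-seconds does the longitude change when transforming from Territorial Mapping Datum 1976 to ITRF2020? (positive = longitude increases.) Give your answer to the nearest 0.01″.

Δλ = -5.38″

At latitude 22.90481°, cos φ = 0.921153.
One radian of longitude at latitude φ spans R cos φ, so Δλ = ΔE / (R cos φ) = -153.0 / (6371000 × 0.921153) = -2.6071e-05 rad = -5.377″.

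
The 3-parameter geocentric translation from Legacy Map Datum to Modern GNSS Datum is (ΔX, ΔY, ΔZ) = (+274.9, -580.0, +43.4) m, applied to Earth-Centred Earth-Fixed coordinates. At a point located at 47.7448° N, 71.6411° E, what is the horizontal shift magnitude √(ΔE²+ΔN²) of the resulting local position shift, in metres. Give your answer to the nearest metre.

579 m

The local east axis at (φ, λ) is (−sin λ, cos λ, 0), so ΔE = −sin(71.6411°)·274.9 + cos(71.6411°)·(-580.0) = -443.59 m.
The local north axis is (−sin φ cos λ, −sin φ sin λ, cos φ), giving ΔN = -64.086 + 407.441 + 29.184 = 372.54 m.
Horizontal magnitude = √(ΔE² + ΔN²) = √((-443.59)² + 372.54²) = 579.27 m.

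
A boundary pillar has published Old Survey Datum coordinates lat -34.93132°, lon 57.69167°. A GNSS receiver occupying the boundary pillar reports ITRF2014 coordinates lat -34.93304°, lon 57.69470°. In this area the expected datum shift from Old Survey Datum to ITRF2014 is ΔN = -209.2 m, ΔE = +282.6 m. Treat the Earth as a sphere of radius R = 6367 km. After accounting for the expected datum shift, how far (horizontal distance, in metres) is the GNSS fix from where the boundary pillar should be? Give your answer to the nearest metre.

Observed coordinate differences: Δφ = -0.00172°, Δλ = +0.00303°.
Converting to metres (1° lat = 111125 m, cos φ = 0.819839): observed ΔN = -191.1 m, observed ΔE = 276.0 m.
Subtracting the expected shift leaves a residual of -191.1 − (-209.2) = 18.1 m north and 276.0 − (282.6) = -6.6 m east.
Residual distance = √(18.1² + (-6.6)²) = 19.2 m.

19 m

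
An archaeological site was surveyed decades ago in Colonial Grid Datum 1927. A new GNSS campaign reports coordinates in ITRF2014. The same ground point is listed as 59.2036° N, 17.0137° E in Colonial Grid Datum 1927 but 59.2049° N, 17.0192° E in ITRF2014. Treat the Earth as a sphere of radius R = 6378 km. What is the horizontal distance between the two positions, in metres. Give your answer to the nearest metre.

Δφ = 59.2049° − 59.2036° = +0.0013°; Δλ = 17.0192° − 17.0137° = +0.0055°.
1° along a meridian = πR/180 = 111317 m.
ΔN = Δφ × 111317 = 144.7 m; ΔE = Δλ × 111317 × cos(59.2036°) = +0.0055 × 111317 × 0.511989 = 313.5 m.
Distance = √(ΔE² + ΔN²) = √(313.5² + 144.7²) = 345.3 m.

345 m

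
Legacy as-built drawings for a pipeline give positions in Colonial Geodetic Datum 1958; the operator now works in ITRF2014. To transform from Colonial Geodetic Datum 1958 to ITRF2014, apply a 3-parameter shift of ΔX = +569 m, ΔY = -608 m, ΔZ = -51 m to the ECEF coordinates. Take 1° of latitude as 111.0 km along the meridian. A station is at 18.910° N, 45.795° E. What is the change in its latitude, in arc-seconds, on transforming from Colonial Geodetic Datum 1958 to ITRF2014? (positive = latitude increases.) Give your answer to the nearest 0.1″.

sin φ = 0.324083, cos φ = 0.946029, sin λ = 0.716850, cos λ = 0.697228.
North component: ΔN = −sin φ cos λ·ΔX − sin φ sin λ·ΔY + cos φ·ΔZ = −(0.324083)(0.697228)(569) − (0.324083)(0.716850)(-608) + (0.946029)(-51) = -35.57 m.
1° of latitude spans 111000 m, so Δφ = -35.57 / 111000 × 3600 = -1.154″.

Δφ = -1.2″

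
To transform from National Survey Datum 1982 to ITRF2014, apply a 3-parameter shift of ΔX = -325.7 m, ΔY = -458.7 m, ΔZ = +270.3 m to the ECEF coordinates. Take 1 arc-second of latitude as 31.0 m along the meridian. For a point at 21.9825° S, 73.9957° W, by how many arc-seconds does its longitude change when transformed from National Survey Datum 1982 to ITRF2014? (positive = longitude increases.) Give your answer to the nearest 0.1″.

sin φ = -0.374323, cos φ = 0.927298, sin λ = -0.961241, cos λ = 0.275709.
East component: ΔE = −sin λ·ΔX + cos λ·ΔY = −(-0.961241)(-325.7) + (0.275709)(-458.7) = -439.54 m.
1° of latitude spans 3600 × 31.00 = 111600 m; at latitude φ, 1° of longitude spans that × cos φ = 103486.5 m, so Δλ = -439.54 / 103486.5 × 3600 = -15.290″.

Δλ = -15.3″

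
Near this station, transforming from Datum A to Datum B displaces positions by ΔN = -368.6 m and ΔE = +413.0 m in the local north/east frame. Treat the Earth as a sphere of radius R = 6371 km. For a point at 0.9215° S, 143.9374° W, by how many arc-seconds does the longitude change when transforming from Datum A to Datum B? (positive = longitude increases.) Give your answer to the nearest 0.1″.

Δλ = 13.4″

At latitude -0.9215°, cos φ = 0.999871.
One radian of longitude at latitude φ spans R cos φ, so Δλ = ΔE / (R cos φ) = 413.0 / (6371000 × 0.999871) = 6.4833e-05 rad = 13.373″.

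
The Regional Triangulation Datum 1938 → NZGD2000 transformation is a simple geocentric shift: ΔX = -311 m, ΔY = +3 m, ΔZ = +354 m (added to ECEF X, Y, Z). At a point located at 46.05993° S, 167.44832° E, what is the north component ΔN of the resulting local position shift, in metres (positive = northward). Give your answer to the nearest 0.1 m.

At φ = -46.05993°, λ = 167.44832°: sin φ = -0.720066, cos φ = 0.693906, sin λ = 0.217320, cos λ = -0.976100.
ΔN = −sin φ cos λ·ΔX − sin φ sin λ·ΔY + cos φ·ΔZ = −(-0.720066)(-0.976100)(-311) − (-0.720066)(0.217320)(3) + (0.693906)(354) = 464.70 m.

ΔN = 464.7 m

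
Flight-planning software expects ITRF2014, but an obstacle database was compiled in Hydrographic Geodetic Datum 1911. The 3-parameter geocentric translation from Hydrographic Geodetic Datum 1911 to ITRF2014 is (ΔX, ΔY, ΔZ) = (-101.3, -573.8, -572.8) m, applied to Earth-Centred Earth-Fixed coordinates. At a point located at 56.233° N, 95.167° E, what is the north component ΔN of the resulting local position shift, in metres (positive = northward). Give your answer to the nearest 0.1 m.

ΔN = 149.1 m

The local north axis is (−sin φ cos λ, −sin φ sin λ, cos φ), giving ΔN = -7.584 + 475.064 − 318.372 = 149.11 m.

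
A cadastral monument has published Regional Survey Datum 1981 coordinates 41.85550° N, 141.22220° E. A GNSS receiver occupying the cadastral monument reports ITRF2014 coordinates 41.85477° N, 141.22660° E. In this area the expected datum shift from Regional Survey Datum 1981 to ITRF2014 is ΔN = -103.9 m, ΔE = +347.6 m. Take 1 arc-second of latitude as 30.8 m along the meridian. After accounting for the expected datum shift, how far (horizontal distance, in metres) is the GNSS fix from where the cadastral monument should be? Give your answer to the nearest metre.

Observed coordinate differences: Δφ = -0.00073°, Δλ = +0.00440°.
Converting to metres (1° lat = 110880 m, cos φ = 0.744830): observed ΔN = -80.9 m, observed ΔE = 363.4 m.
Subtracting the expected shift leaves a residual of -80.9 − (-103.9) = 23.0 m north and 363.4 − (347.6) = 15.8 m east.
Residual distance = √(23.0² + 15.8²) = 27.9 m.

28 m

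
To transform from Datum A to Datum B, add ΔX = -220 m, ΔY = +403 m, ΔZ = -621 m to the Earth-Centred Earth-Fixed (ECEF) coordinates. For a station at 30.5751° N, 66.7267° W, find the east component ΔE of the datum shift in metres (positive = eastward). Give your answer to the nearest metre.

The local east axis at (φ, λ) is (−sin λ, cos λ, 0), so ΔE = −sin(-66.7267°)·(-220) + cos(-66.7267°)·403 = -42.87 m.

ΔE = -43 m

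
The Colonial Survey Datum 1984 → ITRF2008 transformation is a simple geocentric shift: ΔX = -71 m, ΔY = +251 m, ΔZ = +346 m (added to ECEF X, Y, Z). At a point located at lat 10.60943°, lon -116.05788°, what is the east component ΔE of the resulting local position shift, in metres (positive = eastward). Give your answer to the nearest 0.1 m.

At φ = 10.60943°, λ = -116.05788°: sin φ = 0.184113, cos φ = 0.982905, sin λ = -0.898351, cos λ = -0.439279.
ΔE = −sin λ·ΔX + cos λ·ΔY = −(-0.898351)·(-71) + (-0.439279)·(251) = -174.04 m.

ΔE = -174.0 m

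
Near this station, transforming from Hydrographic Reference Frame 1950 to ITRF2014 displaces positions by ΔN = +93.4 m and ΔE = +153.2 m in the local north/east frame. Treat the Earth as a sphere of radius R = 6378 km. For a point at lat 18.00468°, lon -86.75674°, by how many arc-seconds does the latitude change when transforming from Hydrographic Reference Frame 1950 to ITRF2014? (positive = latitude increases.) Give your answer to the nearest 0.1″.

Δφ = 3.0″

On a sphere of radius R, 1 rad of latitude = R, so Δφ = ΔN / R = 93.4 / 6378000 = 1.4644e-05 rad = 3.021″.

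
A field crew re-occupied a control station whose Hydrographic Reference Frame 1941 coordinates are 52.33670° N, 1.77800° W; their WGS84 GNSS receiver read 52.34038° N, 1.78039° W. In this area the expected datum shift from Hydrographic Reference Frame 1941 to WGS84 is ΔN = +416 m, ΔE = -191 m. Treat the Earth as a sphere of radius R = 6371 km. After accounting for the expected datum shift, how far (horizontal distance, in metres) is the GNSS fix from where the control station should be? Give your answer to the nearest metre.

Observed coordinate differences: Δφ = +0.00368°, Δλ = -0.00239°.
Converting to metres (1° lat = 111195 m, cos φ = 0.611020): observed ΔN = 409.2 m, observed ΔE = -162.4 m.
Subtracting the expected shift leaves a residual of 409.2 − (416) = -6.8 m north and -162.4 − (-191) = 28.6 m east.
Residual distance = √((-6.8)² + 28.6²) = 29.4 m.

29 m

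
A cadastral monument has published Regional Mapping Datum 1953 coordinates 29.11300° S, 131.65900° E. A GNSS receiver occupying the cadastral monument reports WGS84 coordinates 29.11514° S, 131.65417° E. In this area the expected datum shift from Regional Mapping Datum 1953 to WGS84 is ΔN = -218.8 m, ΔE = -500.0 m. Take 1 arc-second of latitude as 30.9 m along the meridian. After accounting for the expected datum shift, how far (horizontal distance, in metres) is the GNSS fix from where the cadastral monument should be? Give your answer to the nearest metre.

Observed coordinate differences: Δφ = -0.00214°, Δλ = -0.00483°.
Converting to metres (1° lat = 111240 m, cos φ = 0.873662): observed ΔN = -238.1 m, observed ΔE = -469.4 m.
Subtracting the expected shift leaves a residual of -238.1 − (-218.8) = -19.3 m north and -469.4 − (-500.0) = 30.6 m east.
Residual distance = √((-19.3)² + 30.6²) = 36.1 m.

36 m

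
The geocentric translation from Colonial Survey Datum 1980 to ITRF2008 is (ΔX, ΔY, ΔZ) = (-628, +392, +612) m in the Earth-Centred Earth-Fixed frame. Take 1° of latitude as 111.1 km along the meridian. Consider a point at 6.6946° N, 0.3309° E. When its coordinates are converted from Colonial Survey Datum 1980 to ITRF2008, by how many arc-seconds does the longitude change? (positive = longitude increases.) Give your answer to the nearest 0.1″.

sin φ = 0.116577, cos φ = 0.993182, sin λ = 0.005775, cos λ = 0.999983.
East component: ΔE = −sin λ·ΔX + cos λ·ΔY = −(0.005775)(-628) + (0.999983)(392) = 395.62 m.
1° of latitude spans 111100 m; at latitude φ, 1° of longitude spans that × cos φ = 110342.5 m, so Δλ = 395.62 / 110342.5 × 3600 = 12.907″.

Δλ = 12.9″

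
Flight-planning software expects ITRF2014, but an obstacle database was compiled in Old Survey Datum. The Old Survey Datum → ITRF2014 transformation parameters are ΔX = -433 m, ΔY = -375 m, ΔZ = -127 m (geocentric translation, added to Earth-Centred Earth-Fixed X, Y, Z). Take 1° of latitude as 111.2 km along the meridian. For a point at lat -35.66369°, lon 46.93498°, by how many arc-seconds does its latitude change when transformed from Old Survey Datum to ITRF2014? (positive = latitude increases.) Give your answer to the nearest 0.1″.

sin φ = -0.583026, cos φ = 0.812453, sin λ = 0.730579, cos λ = 0.682828.
North component: ΔN = −sin φ cos λ·ΔX − sin φ sin λ·ΔY + cos φ·ΔZ = −(-0.583026)(0.682828)(-433) − (-0.583026)(0.730579)(-375) + (0.812453)(-127) = -435.29 m.
1° of latitude spans 111200 m, so Δφ = -435.29 / 111200 × 3600 = -14.092″.

Δφ = -14.1″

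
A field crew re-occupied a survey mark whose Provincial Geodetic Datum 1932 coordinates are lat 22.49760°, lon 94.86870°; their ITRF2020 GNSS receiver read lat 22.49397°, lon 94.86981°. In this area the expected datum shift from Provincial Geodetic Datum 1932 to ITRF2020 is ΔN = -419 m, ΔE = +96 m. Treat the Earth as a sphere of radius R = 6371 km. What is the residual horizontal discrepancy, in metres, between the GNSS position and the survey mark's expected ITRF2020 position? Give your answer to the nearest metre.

Observed coordinate differences: Δφ = -0.00363°, Δλ = +0.00111°.
Converting to metres (1° lat = 111195 m, cos φ = 0.923896): observed ΔN = -403.6 m, observed ΔE = 114.0 m.
Subtracting the expected shift leaves a residual of -403.6 − (-419) = 15.4 m north and 114.0 − (96) = 18.0 m east.
Residual distance = √(15.4² + 18.0²) = 23.7 m.

24 m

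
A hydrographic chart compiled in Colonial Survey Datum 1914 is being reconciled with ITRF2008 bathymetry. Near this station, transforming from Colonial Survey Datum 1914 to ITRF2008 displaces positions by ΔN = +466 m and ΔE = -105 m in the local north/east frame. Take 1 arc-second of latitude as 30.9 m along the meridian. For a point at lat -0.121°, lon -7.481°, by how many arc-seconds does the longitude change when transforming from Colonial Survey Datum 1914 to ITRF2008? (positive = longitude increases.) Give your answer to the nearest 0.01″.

At latitude -0.121°, cos φ = 0.999998.
1″ of longitude at this latitude = 30.90 × cos φ = 30.8999 m, so Δλ = -105.0 / 30.8999 = -3.398″.

Δλ = -3.40″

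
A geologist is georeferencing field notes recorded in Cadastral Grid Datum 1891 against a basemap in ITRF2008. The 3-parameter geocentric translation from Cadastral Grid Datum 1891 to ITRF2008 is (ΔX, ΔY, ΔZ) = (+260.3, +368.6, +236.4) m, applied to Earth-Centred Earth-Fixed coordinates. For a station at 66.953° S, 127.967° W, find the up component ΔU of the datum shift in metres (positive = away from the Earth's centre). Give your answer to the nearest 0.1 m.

The local up (radial) axis is (cos φ cos λ, cos φ sin λ, sin φ), giving ΔU = -62.692 − 113.762 − 217.532 = -393.99 m.

ΔU = -394.0 m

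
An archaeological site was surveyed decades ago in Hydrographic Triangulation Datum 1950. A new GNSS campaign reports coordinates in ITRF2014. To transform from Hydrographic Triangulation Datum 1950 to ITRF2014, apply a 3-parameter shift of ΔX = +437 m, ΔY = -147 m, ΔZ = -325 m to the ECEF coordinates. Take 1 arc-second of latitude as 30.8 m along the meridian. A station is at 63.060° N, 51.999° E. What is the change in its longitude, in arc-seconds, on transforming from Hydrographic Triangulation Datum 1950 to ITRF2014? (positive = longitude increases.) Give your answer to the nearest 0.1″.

Δλ = -31.2″

sin φ = 0.891481, cos φ = 0.453057, sin λ = 0.788000, cos λ = 0.615675.
East component: ΔE = −sin λ·ΔX + cos λ·ΔY = −(0.788000)(437) + (0.615675)(-147) = -434.86 m.
1° of latitude spans 3600 × 30.80 = 110880 m; at latitude φ, 1° of longitude spans that × cos φ = 50235.0 m, so Δλ = -434.86 / 50235.0 × 3600 = -31.163″.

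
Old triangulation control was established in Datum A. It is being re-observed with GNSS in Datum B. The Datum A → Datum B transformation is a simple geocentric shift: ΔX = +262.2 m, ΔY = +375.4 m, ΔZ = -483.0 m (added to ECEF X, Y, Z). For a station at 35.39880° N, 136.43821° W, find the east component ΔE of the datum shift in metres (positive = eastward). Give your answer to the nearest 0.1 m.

The local east axis at (φ, λ) is (−sin λ, cos λ, 0), so ΔE = −sin(-136.43821°)·262.2 + cos(-136.43821°)·375.4 = -91.34 m.

ΔE = -91.3 m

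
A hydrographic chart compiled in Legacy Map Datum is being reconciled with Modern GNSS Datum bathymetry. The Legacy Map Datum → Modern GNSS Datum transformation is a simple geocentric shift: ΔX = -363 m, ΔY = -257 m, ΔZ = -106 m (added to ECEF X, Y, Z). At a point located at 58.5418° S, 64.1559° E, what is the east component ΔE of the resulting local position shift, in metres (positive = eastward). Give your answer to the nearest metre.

The local east axis at (φ, λ) is (−sin λ, cos λ, 0), so ΔE = −sin(64.1559°)·(-363) + cos(64.1559°)·(-257) = 214.66 m.

ΔE = 215 m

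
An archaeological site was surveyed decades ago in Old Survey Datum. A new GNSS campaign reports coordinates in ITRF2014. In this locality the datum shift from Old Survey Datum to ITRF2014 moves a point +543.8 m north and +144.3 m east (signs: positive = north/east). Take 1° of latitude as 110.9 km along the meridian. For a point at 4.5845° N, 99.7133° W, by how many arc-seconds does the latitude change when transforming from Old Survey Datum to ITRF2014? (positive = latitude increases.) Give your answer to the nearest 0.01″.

1° of latitude = 110.9 km, so Δφ = 543.8 / 110900 = 0.0049035° = 17.653″.

Δφ = 17.65″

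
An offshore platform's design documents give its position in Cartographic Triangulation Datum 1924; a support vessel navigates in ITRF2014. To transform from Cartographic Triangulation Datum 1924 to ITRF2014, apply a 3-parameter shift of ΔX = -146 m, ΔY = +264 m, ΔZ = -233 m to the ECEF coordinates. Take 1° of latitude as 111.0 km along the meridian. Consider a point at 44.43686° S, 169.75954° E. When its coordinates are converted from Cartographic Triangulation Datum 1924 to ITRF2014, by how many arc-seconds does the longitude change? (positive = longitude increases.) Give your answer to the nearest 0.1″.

sin φ = -0.700123, cos φ = 0.714022, sin λ = 0.177780, cos λ = -0.984070.
East component: ΔE = −sin λ·ΔX + cos λ·ΔY = −(0.177780)(-146) + (-0.984070)(264) = -233.84 m.
1° of latitude spans 111000 m; at latitude φ, 1° of longitude spans that × cos φ = 79256.5 m, so Δλ = -233.84 / 79256.5 × 3600 = -10.621″.

Δλ = -10.6″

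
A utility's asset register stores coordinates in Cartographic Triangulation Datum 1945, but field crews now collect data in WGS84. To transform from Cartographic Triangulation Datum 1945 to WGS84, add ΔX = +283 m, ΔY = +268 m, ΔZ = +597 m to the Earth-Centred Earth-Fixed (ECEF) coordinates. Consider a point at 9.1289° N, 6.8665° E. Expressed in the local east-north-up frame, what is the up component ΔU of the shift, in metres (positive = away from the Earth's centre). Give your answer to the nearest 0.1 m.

At φ = 9.1289°, λ = 6.8665°: sin φ = 0.158656, cos φ = 0.987334, sin λ = 0.119556, cos λ = 0.992827.
ΔU = cos φ cos λ·ΔX + cos φ sin λ·ΔY + sin φ·ΔZ = (0.987334)(0.992827)(283) + (0.987334)(0.119556)(268) + (0.158656)(597) = 403.76 m.

ΔU = 403.8 m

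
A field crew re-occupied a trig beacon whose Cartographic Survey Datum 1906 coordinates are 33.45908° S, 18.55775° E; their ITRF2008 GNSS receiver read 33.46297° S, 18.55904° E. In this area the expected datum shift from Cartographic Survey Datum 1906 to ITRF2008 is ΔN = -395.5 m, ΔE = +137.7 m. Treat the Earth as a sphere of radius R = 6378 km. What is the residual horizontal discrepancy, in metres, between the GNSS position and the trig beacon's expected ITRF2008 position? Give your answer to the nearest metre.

42 m

Observed coordinate differences: Δφ = -0.00389°, Δλ = +0.00129°.
Converting to metres (1° lat = 111317 m, cos φ = 0.834280): observed ΔN = -433.0 m, observed ΔE = 119.8 m.
Subtracting the expected shift leaves a residual of -433.0 − (-395.5) = -37.5 m north and 119.8 − (137.7) = -17.9 m east.
Residual distance = √((-37.5)² + (-17.9)²) = 41.6 m.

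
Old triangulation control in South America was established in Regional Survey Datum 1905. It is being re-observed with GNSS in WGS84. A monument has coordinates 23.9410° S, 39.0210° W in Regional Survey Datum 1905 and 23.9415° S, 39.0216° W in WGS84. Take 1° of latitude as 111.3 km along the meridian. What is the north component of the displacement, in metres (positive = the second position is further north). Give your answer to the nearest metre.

ΔN = -56 m

Δφ = -23.9415° − -23.9410° = -0.0005°; Δλ = -39.0216° − -39.0210° = -0.0006°.
ΔN = Δφ × 111300 = -55.7 m; ΔE = Δλ × 111300 × cos(-23.9410°) = -0.0006 × 111300 × 0.913964 = -61.0 m.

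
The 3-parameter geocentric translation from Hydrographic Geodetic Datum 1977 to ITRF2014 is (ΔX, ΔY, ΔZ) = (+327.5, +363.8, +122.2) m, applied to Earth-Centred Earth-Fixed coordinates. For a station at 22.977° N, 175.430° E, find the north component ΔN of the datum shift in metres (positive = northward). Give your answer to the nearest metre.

At φ = 22.977°, λ = 175.430°: sin φ = 0.390362, cos φ = 0.920662, sin λ = 0.079677, cos λ = -0.996821.
ΔN = −sin φ cos λ·ΔX − sin φ sin λ·ΔY + cos φ·ΔZ = −(0.390362)(-0.996821)(327.5) − (0.390362)(0.079677)(363.8) + (0.920662)(122.2) = 228.63 m.

ΔN = 229 m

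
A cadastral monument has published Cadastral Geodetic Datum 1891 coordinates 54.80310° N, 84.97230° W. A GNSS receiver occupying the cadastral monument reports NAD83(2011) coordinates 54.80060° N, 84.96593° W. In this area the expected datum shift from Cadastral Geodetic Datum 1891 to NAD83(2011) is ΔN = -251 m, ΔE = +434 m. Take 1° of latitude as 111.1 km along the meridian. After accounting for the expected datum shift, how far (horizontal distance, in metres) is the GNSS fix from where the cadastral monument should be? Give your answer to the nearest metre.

Observed coordinate differences: Δφ = -0.00250°, Δλ = +0.00637°.
Converting to metres (1° lat = 111100 m, cos φ = 0.576388): observed ΔN = -277.7 m, observed ΔE = 407.9 m.
Subtracting the expected shift leaves a residual of -277.7 − (-251) = -26.7 m north and 407.9 − (434) = -26.1 m east.
Residual distance = √((-26.7)² + (-26.1)²) = 37.4 m.

37 m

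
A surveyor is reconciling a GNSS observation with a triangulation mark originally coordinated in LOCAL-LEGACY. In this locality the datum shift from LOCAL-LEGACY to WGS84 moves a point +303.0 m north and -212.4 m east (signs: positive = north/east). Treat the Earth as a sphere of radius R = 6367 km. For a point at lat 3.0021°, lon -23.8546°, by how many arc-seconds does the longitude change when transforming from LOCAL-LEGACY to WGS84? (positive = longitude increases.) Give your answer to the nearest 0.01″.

Δλ = -6.89″

At latitude 3.0021°, cos φ = 0.998628.
One radian of longitude at latitude φ spans R cos φ, so Δλ = ΔE / (R cos φ) = -212.4 / (6367000 × 0.998628) = -3.3405e-05 rad = -6.890″.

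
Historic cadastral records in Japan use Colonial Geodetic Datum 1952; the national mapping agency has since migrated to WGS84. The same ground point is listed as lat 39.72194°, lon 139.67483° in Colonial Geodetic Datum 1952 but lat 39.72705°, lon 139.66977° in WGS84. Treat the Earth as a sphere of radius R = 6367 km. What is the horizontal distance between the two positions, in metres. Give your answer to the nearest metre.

Δφ = 39.72705° − 39.72194° = +0.00511°; Δλ = 139.66977° − 139.67483° = -0.00506°.
1° along a meridian = πR/180 = 111125 m.
ΔN = Δφ × 111125 = 567.8 m; ΔE = Δλ × 111125 × cos(39.72194°) = -0.00506 × 111125 × 0.769155 = -432.5 m.
Distance = √(ΔE² + ΔN²) = √((-432.5)² + 567.8²) = 713.8 m.

714 m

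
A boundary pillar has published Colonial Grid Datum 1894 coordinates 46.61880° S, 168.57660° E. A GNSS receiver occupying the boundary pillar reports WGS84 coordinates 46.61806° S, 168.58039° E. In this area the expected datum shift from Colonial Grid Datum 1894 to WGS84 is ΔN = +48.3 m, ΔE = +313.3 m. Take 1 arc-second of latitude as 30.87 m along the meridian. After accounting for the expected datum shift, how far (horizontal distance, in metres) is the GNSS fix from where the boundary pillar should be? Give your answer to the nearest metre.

Observed coordinate differences: Δφ = +0.00074°, Δλ = +0.00379°.
Converting to metres (1° lat = 111132 m, cos φ = 0.686849): observed ΔN = 82.2 m, observed ΔE = 289.3 m.
Subtracting the expected shift leaves a residual of 82.2 − (48.3) = 33.9 m north and 289.3 − (313.3) = -24.0 m east.
Residual distance = √(33.9² + (-24.0)²) = 41.6 m.

42 m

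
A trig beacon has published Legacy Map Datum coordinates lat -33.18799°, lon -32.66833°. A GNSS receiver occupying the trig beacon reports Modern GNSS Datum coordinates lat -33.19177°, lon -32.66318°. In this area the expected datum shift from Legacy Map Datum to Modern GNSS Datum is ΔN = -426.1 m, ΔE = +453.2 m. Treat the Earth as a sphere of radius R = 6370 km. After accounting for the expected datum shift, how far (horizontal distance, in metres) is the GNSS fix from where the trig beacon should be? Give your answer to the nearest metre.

27 m

Observed coordinate differences: Δφ = -0.00378°, Δλ = +0.00515°.
Converting to metres (1° lat = 111177 m, cos φ = 0.836879): observed ΔN = -420.3 m, observed ΔE = 479.2 m.
Subtracting the expected shift leaves a residual of -420.3 − (-426.1) = 5.8 m north and 479.2 − (453.2) = 26.0 m east.
Residual distance = √(5.8² + 26.0²) = 26.6 m.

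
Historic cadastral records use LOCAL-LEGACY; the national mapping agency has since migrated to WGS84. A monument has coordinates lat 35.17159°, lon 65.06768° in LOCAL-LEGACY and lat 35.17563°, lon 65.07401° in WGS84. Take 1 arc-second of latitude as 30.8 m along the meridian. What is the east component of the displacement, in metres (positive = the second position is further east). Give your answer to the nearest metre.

ΔE = 574 m

Δφ = 35.17563° − 35.17159° = +0.00404°; Δλ = 65.07401° − 65.06768° = +0.00633°.
1° of latitude = 3600 × 30.80 = 110880 m.
ΔN = Δφ × 110880 = 448.0 m; ΔE = Δλ × 110880 × cos(35.17159°) = +0.00633 × 110880 × 0.817431 = 573.7 m.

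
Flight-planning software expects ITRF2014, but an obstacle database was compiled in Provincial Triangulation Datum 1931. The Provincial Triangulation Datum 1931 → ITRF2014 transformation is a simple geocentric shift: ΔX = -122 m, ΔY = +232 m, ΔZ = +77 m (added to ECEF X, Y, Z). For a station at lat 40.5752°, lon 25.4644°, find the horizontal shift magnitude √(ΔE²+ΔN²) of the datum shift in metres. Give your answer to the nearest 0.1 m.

The local east axis at (φ, λ) is (−sin λ, cos λ, 0), so ΔE = −sin(25.4644°)·(-122) + cos(25.4644°)·232 = 261.92 m.
The local north axis is (−sin φ cos λ, −sin φ sin λ, cos φ), giving ΔN = 71.645 − 64.881 + 58.486 = 65.25 m.
Horizontal magnitude = √(ΔE² + ΔN²) = √(261.92² + 65.25²) = 269.92 m.

269.9 m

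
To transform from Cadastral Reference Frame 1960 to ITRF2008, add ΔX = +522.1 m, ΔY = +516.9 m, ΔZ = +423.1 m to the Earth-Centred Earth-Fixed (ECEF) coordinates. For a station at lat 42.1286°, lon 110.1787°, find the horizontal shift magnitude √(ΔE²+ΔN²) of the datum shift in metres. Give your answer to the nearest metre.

677 m

The local east axis at (φ, λ) is (−sin λ, cos λ, 0), so ΔE = −sin(110.1787°)·522.1 + cos(110.1787°)·516.9 = -668.36 m.
The local north axis is (−sin φ cos λ, −sin φ sin λ, cos φ), giving ΔN = 120.809 − 325.453 + 313.788 = 109.14 m.
Horizontal magnitude = √(ΔE² + ΔN²) = √((-668.36)² + 109.14²) = 677.21 m.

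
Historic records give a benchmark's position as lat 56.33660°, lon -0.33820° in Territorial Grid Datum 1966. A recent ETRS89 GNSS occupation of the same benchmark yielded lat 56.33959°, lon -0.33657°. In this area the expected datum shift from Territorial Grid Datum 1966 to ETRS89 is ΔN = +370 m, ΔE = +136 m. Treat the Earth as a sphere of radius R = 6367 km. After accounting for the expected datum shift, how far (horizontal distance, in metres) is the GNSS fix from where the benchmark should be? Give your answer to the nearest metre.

52 m

Observed coordinate differences: Δφ = +0.00299°, Δλ = +0.00163°.
Converting to metres (1° lat = 111125 m, cos φ = 0.554313): observed ΔN = 332.3 m, observed ΔE = 100.4 m.
Subtracting the expected shift leaves a residual of 332.3 − (370) = -37.7 m north and 100.4 − (136) = -35.6 m east.
Residual distance = √((-37.7)² + (-35.6)²) = 51.9 m.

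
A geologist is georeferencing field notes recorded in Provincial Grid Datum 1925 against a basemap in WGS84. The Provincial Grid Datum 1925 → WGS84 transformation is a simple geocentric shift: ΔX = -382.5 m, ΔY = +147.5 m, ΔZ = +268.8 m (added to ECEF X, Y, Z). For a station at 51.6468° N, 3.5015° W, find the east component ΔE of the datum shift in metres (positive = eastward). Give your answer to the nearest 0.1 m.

The local east axis at (φ, λ) is (−sin λ, cos λ, 0), so ΔE = −sin(-3.5015°)·(-382.5) + cos(-3.5015°)·147.5 = 123.86 m.

ΔE = 123.9 m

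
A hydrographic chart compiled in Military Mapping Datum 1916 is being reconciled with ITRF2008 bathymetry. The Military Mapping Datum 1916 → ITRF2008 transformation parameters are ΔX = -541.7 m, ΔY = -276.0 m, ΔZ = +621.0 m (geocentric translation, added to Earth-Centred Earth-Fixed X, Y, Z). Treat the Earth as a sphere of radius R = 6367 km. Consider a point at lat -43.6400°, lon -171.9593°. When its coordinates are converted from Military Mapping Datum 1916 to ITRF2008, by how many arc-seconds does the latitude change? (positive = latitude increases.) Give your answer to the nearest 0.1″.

Δφ = 27.4″

sin φ = -0.690125, cos φ = 0.723690, sin λ = -0.139877, cos λ = -0.990169.
North component: ΔN = −sin φ cos λ·ΔX − sin φ sin λ·ΔY + cos φ·ΔZ = −(-0.690125)(-0.990169)(-541.7) − (-0.690125)(-0.139877)(-276.0) + (0.723690)(621.0) = 846.22 m.
1° of latitude spans πR/180 = 111125 m, so Δφ = 846.22 / 111125 × 3600 = 27.414″.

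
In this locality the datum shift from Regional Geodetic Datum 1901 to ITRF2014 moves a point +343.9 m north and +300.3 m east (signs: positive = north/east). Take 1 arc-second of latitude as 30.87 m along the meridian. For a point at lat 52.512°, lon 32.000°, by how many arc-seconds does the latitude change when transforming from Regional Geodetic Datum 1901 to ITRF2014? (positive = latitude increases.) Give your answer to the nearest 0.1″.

1″ of latitude = 30.87 m, so Δφ = 343.9 / 30.87 = 11.140″.

Δφ = 11.1″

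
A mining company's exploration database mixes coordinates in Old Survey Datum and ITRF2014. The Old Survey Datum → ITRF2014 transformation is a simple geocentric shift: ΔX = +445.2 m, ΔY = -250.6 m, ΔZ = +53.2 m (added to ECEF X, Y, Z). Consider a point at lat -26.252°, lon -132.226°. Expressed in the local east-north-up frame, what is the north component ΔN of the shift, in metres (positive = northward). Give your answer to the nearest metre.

The local north axis is (−sin φ cos λ, −sin φ sin λ, cos φ), giving ΔN = -132.342 + 82.081 + 47.713 = -2.55 m.

ΔN = -3 m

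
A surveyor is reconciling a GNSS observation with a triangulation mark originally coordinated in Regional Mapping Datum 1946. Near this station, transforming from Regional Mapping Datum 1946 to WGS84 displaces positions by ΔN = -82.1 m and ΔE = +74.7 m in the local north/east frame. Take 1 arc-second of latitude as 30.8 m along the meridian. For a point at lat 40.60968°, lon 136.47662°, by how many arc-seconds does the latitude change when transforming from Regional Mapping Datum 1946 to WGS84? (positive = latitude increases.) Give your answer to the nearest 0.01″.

Δφ = -2.67″

1″ of latitude = 30.80 m, so Δφ = -82.1 / 30.80 = -2.666″.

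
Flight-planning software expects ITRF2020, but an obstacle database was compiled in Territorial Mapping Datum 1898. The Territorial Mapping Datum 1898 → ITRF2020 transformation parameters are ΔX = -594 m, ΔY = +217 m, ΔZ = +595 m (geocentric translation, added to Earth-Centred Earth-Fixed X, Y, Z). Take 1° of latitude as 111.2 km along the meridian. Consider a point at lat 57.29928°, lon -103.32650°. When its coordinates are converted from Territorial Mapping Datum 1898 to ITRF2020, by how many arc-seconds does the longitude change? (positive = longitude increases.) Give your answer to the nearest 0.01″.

sin φ = 0.841504, cos φ = 0.540251, sin λ = -0.973072, cos λ = -0.230500.
East component: ΔE = −sin λ·ΔX + cos λ·ΔY = −(-0.973072)(-594) + (-0.230500)(217) = -628.02 m.
1° of latitude spans 111200 m; at latitude φ, 1° of longitude spans that × cos φ = 60075.9 m, so Δλ = -628.02 / 60075.9 × 3600 = -37.634″.

Δλ = -37.63″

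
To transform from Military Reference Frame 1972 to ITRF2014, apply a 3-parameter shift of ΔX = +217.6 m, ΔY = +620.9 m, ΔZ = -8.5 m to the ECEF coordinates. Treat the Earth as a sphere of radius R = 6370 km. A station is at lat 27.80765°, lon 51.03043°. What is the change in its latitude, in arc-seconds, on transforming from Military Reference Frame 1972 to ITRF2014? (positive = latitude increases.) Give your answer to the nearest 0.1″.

Δφ = -9.6″

sin φ = 0.466505, cos φ = 0.884519, sin λ = 0.777480, cos λ = 0.628908.
North component: ΔN = −sin φ cos λ·ΔX − sin φ sin λ·ΔY + cos φ·ΔZ = −(0.466505)(0.628908)(217.6) − (0.466505)(0.777480)(620.9) + (0.884519)(-8.5) = -296.56 m.
1° of latitude spans πR/180 = 111177 m, so Δφ = -296.56 / 111177 × 3600 = -9.603″.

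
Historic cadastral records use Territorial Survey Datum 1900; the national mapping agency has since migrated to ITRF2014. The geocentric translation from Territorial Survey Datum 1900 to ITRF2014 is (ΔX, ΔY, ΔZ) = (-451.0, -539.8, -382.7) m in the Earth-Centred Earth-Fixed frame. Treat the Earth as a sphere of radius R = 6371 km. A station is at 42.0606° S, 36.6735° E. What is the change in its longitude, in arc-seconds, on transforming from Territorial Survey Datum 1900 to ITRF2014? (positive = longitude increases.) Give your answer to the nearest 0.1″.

sin φ = -0.669916, cos φ = 0.742437, sin λ = 0.597254, cos λ = 0.802052.
East component: ΔE = −sin λ·ΔX + cos λ·ΔY = −(0.597254)(-451.0) + (0.802052)(-539.8) = -163.59 m.
1° of latitude spans πR/180 = 111195 m; at latitude φ, 1° of longitude spans that × cos φ = 82555.2 m, so Δλ = -163.59 / 82555.2 × 3600 = -7.134″.

Δλ = -7.1″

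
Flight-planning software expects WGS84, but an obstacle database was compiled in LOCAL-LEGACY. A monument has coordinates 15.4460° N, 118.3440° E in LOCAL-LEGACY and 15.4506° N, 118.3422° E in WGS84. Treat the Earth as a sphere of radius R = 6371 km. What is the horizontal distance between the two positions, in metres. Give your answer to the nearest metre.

547 m

Δφ = 15.4506° − 15.4460° = +0.0046°; Δλ = 118.3422° − 118.3440° = -0.0018°.
1° along a meridian = πR/180 = 111195 m.
ΔN = Δφ × 111195 = 511.5 m; ΔE = Δλ × 111195 × cos(15.4460°) = -0.0018 × 111195 × 0.963882 = -192.9 m.
Distance = √(ΔE² + ΔN²) = √((-192.9)² + 511.5²) = 546.7 m.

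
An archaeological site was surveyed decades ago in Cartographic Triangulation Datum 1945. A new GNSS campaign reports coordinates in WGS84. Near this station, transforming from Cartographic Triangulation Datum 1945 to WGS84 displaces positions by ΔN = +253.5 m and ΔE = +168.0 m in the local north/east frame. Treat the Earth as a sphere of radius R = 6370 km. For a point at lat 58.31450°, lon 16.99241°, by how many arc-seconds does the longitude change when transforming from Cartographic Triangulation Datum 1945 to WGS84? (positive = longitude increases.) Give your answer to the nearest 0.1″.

Δλ = 10.4″

At latitude 58.31450°, cos φ = 0.525256.
One radian of longitude at latitude φ spans R cos φ, so Δλ = ΔE / (R cos φ) = 168.0 / (6370000 × 0.525256) = 5.0211e-05 rad = 10.357″.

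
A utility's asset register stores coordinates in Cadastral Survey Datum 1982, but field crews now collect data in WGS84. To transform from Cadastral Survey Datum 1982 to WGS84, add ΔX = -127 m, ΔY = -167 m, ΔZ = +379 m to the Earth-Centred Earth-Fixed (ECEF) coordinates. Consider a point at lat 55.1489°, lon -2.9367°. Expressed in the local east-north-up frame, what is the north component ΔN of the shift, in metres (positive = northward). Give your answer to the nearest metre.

The local north axis is (−sin φ cos λ, −sin φ sin λ, cos φ), giving ΔN = 104.084 − 7.021 + 216.578 = 313.64 m.

ΔN = 314 m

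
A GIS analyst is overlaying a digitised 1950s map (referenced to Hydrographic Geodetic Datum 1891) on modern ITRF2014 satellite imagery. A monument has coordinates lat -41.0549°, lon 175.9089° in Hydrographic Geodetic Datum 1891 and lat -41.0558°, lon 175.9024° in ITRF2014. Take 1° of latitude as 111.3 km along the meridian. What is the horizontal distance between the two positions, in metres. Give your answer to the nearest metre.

Δφ = -41.0558° − -41.0549° = -0.0009°; Δλ = 175.9024° − 175.9089° = -0.0065°.
ΔN = Δφ × 111300 = -100.2 m; ΔE = Δλ × 111300 × cos(-41.0549°) = -0.0065 × 111300 × 0.754081 = -545.5 m.
Distance = √(ΔE² + ΔN²) = √((-545.5)² + (-100.2)²) = 554.7 m.

555 m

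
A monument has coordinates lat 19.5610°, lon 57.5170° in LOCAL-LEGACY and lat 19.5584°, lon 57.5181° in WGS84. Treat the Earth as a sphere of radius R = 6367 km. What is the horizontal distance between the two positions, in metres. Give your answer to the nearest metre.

Δφ = 19.5584° − 19.5610° = -0.0026°; Δλ = 57.5181° − 57.5170° = +0.0011°.
1° along a meridian = πR/180 = 111125 m.
ΔN = Δφ × 111125 = -288.9 m; ΔE = Δλ × 111125 × cos(19.5610°) = +0.0011 × 111125 × 0.942286 = 115.2 m.
Distance = √(ΔE² + ΔN²) = √(115.2² + (-288.9)²) = 311.0 m.

311 m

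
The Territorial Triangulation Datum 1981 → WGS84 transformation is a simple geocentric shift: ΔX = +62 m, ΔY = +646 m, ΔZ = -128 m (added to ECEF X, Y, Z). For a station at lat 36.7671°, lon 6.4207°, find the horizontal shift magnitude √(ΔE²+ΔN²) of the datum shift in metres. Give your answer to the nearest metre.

At φ = 36.7671°, λ = 6.4207°: sin φ = 0.598564, cos φ = 0.801075, sin λ = 0.111828, cos λ = 0.993728.
ΔE = −sin λ·ΔX + cos λ·ΔY = −(0.111828)·(62) + (0.993728)·(646) = 635.01 m.
ΔN = −sin φ cos λ·ΔX − sin φ sin λ·ΔY + cos φ·ΔZ = −(0.598564)(0.993728)(62) − (0.598564)(0.111828)(646) + (0.801075)(-128) = -182.66 m.
Horizontal magnitude = √(ΔE² + ΔN²) = √(635.01² + (-182.66)²) = 660.76 m.

661 m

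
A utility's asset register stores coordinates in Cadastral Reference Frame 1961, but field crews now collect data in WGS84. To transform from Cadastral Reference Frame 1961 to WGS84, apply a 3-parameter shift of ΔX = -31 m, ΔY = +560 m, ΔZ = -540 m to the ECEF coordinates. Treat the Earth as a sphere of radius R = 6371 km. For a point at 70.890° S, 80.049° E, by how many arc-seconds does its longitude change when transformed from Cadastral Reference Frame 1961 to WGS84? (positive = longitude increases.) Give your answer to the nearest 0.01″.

Δλ = 12.59″

sin φ = -0.944892, cos φ = 0.327383, sin λ = 0.984956, cos λ = 0.172806.
East component: ΔE = −sin λ·ΔX + cos λ·ΔY = −(0.984956)(-31) + (0.172806)(560) = 127.30 m.
1° of latitude spans πR/180 = 111195 m; at latitude φ, 1° of longitude spans that × cos φ = 36403.3 m, so Δλ = 127.30 / 36403.3 × 3600 = 12.589″.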